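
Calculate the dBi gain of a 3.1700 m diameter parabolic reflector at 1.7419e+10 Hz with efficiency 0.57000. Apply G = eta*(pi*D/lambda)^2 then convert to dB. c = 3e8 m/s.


lambda = c / f = 3.0000e+08 / 1.7419e+10 = 0.01722257 m
G_linear = 0.57000 * (pi * 3.1700 / 0.01722257)^2 = 190588.7
G_dBi = 10 * log10(190588.7) = 52.80 dBi

52.80 dBi


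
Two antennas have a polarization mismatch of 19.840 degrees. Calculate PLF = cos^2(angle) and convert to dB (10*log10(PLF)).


PLF_linear = cos^2(19.840 deg) = 0.8848112
PLF_dB = 10 * log10(0.8848112) = -0.5315 dB

-0.5315 dB


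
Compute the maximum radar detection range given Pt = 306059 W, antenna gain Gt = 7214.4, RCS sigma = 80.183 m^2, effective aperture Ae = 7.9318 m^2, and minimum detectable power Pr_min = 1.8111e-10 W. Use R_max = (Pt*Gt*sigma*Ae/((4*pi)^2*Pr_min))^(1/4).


R^4 = 306059*7214.4*80.183*7.9318 / ((4*pi)^2 * 1.8111e-10) = 4.910178e+19
R_max = 4.910178e+19^0.25 = 83709 m

83709 m


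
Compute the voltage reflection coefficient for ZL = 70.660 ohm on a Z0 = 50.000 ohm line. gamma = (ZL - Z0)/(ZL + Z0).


gamma = (70.660 - 50.000) / (70.660 + 50.000) = 0.1712

0.1712


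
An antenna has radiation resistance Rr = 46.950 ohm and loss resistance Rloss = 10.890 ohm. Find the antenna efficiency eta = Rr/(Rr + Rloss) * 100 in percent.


eta = 46.950 / (46.950 + 10.890) * 100 = 81.17%

81.17%


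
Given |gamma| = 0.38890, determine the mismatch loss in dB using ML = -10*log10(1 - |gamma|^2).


ML = -10 * log10(1 - 0.38890^2) = -10 * log10(0.84875679) = 0.7122 dB

0.7122 dB


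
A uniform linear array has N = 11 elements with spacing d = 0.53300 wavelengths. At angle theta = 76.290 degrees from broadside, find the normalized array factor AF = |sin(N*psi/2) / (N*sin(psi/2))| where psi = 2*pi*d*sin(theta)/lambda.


psi = 2*pi*0.53300*sin(76.290 deg) = 3.253519 rad
AF = |sin(11*3.253519/2) / (11*sin(3.253519/2))| = 0.07434

0.07434


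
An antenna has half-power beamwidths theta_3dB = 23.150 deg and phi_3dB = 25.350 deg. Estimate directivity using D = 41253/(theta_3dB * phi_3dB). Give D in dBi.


D_linear = 41253 / (23.150 * 25.350) = 70.29535
D_dBi = 10 * log10(70.29535) = 18.47 dBi

18.47 dBi


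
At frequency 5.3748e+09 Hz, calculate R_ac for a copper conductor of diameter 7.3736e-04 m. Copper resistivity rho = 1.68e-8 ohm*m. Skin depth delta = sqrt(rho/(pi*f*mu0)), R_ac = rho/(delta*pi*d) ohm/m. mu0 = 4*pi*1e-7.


delta = sqrt(1.68e-8 / (pi * 5.3748e+09 * 4*pi*1e-7)) = 8.898025e-07 m
R_ac = 1.68e-8 / (8.898025e-07 * pi * 7.3736e-04) = 8.151 ohm/m

8.151 ohm/m


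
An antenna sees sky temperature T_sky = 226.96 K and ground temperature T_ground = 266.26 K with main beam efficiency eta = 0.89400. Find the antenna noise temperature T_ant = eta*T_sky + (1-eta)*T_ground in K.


T_ant = 0.89400 * 226.96 + (1 - 0.89400) * 266.26 = 231.1 K

231.1 K


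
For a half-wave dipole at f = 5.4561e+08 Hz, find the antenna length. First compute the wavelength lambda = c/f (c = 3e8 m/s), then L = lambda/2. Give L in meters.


lambda = c / f = 3.0000e+08 / 5.4561e+08 = 0.5498433 m
L = lambda / 2 = 0.5498433 / 2 = 0.2749 m

0.2749 m


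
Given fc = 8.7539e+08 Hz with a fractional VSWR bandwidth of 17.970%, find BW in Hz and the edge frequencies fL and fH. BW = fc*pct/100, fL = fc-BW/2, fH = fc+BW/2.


BW = 8.7539e+08 * 17.970/100 = 1.573076e+08 Hz
fL = 8.7539e+08 - 1.573076e+08/2 = 7.967e+08 Hz
fH = 8.7539e+08 + 1.573076e+08/2 = 9.540e+08 Hz

BW=1.573e+08 Hz, fL=7.967e+08 Hz, fH=9.540e+08 Hz


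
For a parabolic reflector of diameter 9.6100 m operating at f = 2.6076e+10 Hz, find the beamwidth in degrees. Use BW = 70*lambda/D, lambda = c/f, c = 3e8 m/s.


lambda = c / f = 3.0000e+08 / 2.6076e+10 = 0.01150483 m
BW = 70 * 0.01150483 / 9.6100 = 0.08380 deg

0.08380 deg


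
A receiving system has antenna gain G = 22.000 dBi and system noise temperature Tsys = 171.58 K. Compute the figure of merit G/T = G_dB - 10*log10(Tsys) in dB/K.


G/T = 22.000 - 10*log10(171.58) = 22.000 - 22.34467 = -0.3447 dB/K

-0.3447 dB/K


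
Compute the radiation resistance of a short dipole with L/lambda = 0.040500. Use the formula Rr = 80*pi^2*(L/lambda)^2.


Rr = 80 * pi^2 * (0.040500)^2 = 80 * 9.869604 * 1.640250e-03 = 1.295 ohm

1.295 ohm


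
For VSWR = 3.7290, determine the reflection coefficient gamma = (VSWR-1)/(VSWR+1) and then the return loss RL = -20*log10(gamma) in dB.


gamma = (3.7290 - 1) / (3.7290 + 1) = 0.5770776
RL = -20 * log10(0.5770776) = 4.775 dB

4.775 dB


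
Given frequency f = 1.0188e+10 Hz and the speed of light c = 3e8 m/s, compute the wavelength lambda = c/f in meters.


lambda = c / f = 3.0000e+08 / 1.0188e+10 = 0.02945 m

0.02945 m


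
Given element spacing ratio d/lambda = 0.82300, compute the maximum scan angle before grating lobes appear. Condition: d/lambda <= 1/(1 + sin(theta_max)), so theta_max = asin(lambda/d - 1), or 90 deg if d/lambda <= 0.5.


lambda/d - 1 = 1/0.82300 - 1 = 0.2150668
theta_max = asin(0.2150668) = 12.42 deg

12.42 deg


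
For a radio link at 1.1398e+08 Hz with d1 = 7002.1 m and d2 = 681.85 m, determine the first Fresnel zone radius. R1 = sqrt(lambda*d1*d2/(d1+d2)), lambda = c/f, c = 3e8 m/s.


lambda = c / f = 3.0000e+08 / 1.1398e+08 = 2.632041 m
R1 = sqrt(2.632041 * 7002.1 * 681.85 / (7002.1 + 681.85)) = 40.44 m

40.44 m


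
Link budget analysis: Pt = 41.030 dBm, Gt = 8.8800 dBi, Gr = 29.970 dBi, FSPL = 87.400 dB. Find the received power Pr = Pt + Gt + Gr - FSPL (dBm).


Pr = 41.030 + 8.8800 + 29.970 - 87.400 = -7.52 dBm

-7.52 dBm


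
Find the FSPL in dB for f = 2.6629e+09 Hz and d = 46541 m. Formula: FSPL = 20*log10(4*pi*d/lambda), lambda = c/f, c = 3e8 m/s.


lambda = c / f = 3.0000e+08 / 2.6629e+09 = 0.1126591 m
FSPL = 20 * log10(4*pi*46541/0.1126591) = 134.3 dB

134.3 dB


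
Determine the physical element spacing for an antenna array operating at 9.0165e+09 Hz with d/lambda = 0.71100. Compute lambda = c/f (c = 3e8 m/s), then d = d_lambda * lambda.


lambda = c / f = 3.0000e+08 / 9.0165e+09 = 0.03327233 m
d = 0.71100 * 0.03327233 = 0.02366 m

0.02366 m


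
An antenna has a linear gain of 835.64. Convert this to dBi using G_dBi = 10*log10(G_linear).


G_dBi = 10 * log10(835.64) = 29.22 dBi

29.22 dBi


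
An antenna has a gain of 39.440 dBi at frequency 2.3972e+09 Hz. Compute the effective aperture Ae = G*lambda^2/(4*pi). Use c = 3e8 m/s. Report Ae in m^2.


lambda = c / f = 3.0000e+08 / 2.3972e+09 = 0.1251460 m
G_linear = 10^(39.440/10) = 8790.225
Ae = G_linear * lambda^2 / (4*pi) = 8790.225 * 0.1251460^2 / (4*pi) = 10.96 m^2

10.96 m^2


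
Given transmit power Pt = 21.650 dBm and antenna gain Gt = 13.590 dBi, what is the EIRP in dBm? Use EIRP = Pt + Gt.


EIRP = Pt + Gt = 21.650 + 13.590 = 35.24 dBm

35.24 dBm


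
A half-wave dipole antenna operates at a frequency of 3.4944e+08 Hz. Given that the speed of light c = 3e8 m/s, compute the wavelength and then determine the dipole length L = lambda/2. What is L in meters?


lambda = c / f = 3.0000e+08 / 3.4944e+08 = 0.8585165 m
L = lambda / 2 = 0.8585165 / 2 = 0.4293 m

0.4293 m


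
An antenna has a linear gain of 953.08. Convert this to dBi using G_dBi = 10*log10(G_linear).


G_dBi = 10 * log10(953.08) = 29.79 dBi

29.79 dBi


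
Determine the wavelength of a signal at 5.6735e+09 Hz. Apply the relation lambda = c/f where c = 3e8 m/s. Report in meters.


lambda = c / f = 3.0000e+08 / 5.6735e+09 = 0.05288 m

0.05288 m


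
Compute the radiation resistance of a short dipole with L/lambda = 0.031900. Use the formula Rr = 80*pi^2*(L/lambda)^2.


Rr = 80 * pi^2 * (0.031900)^2 = 80 * 9.869604 * 1.017610e-03 = 0.8035 ohm

0.8035 ohm


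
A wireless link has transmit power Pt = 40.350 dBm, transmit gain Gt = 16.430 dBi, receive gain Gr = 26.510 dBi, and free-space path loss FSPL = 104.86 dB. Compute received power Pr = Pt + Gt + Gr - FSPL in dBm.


Pr = 40.350 + 16.430 + 26.510 - 104.86 = -21.57 dBm

-21.57 dBm


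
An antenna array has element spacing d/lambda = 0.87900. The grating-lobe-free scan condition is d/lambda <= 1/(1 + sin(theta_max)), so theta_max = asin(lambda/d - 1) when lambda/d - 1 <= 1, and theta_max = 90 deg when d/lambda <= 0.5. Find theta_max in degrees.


lambda/d - 1 = 1/0.87900 - 1 = 0.1376564
theta_max = asin(0.1376564) = 7.912 deg

7.912 deg


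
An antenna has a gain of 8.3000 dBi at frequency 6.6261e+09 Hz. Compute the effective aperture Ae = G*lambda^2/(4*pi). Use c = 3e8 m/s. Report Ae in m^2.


lambda = c / f = 3.0000e+08 / 6.6261e+09 = 0.04527550 m
G_linear = 10^(8.3000/10) = 6.760830
Ae = G_linear * lambda^2 / (4*pi) = 6.760830 * 0.04527550^2 / (4*pi) = 1.103e-03 m^2

1.103e-03 m^2


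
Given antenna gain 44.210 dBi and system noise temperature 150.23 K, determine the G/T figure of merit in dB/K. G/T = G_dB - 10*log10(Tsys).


G/T = 44.210 - 10*log10(150.23) = 44.210 - 21.76757 = 22.44 dB/K

22.44 dB/K


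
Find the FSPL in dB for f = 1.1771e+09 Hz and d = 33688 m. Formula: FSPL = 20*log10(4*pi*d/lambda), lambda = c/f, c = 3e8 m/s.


lambda = c / f = 3.0000e+08 / 1.1771e+09 = 0.2548636 m
FSPL = 20 * log10(4*pi*33688/0.2548636) = 124.4 dB

124.4 dB


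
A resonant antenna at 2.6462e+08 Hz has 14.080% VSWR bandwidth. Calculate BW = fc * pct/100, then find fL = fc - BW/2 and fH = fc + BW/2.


BW = 2.6462e+08 * 14.080/100 = 3.725850e+07 Hz
fL = 2.6462e+08 - 3.725850e+07/2 = 2.460e+08 Hz
fH = 2.6462e+08 + 3.725850e+07/2 = 2.832e+08 Hz

BW=3.726e+07 Hz, fL=2.460e+08 Hz, fH=2.832e+08 Hz


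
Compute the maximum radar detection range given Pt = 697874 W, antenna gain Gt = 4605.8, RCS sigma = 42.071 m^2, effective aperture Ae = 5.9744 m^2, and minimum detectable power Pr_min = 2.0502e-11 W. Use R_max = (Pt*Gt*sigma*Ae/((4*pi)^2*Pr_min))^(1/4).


R^4 = 697874*4605.8*42.071*5.9744 / ((4*pi)^2 * 2.0502e-11) = 2.495418e+20
R_max = 2.495418e+20^0.25 = 125686 m

125686 m


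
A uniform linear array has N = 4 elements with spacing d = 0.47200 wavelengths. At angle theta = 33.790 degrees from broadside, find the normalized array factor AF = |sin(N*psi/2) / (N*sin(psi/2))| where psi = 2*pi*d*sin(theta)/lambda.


psi = 2*pi*0.47200*sin(33.790 deg) = 1.649355 rad
AF = |sin(4*1.649355/2) / (4*sin(1.649355/2))| = 0.05327

0.05327


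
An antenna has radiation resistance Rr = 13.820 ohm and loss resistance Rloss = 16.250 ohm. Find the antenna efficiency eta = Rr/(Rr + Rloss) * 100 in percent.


eta = 13.820 / (13.820 + 16.250) * 100 = 45.96%

45.96%


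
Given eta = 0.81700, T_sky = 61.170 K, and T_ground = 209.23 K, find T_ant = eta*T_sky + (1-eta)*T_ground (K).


T_ant = 0.81700 * 61.170 + (1 - 0.81700) * 209.23 = 88.26 K

88.26 K


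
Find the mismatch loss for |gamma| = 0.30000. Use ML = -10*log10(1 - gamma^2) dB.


ML = -10 * log10(1 - 0.30000^2) = -10 * log10(0.91) = 0.4096 dB

0.4096 dB


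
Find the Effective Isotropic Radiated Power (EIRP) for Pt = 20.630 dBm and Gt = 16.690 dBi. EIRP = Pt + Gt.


EIRP = Pt + Gt = 20.630 + 16.690 = 37.32 dBm

37.32 dBm


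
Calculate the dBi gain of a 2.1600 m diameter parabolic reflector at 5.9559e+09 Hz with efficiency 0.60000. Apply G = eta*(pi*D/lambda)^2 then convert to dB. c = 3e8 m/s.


lambda = c / f = 3.0000e+08 / 5.9559e+09 = 0.05037022 m
G_linear = 0.60000 * (pi * 2.1600 / 0.05037022)^2 = 10889.57
G_dBi = 10 * log10(10889.57) = 40.37 dBi

40.37 dBi


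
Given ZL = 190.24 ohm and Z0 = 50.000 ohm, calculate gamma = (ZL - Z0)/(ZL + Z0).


gamma = (190.24 - 50.000) / (190.24 + 50.000) = 0.5837

0.5837


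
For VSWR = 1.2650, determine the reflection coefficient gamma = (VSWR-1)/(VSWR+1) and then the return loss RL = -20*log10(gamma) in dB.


gamma = (1.2650 - 1) / (1.2650 + 1) = 0.1169978
RL = -20 * log10(0.1169978) = 18.64 dB

18.64 dB


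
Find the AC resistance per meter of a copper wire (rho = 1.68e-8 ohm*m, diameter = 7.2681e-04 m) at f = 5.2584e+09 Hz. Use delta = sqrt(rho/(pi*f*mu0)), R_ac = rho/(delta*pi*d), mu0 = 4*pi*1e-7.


delta = sqrt(1.68e-8 / (pi * 5.2584e+09 * 4*pi*1e-7)) = 8.995969e-07 m
R_ac = 1.68e-8 / (8.995969e-07 * pi * 7.2681e-04) = 8.179 ohm/m

8.179 ohm/m


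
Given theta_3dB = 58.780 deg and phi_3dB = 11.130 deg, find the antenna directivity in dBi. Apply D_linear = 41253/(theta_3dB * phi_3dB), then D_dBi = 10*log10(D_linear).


D_linear = 41253 / (58.780 * 11.130) = 63.05663
D_dBi = 10 * log10(63.05663) = 18.00 dBi

18.00 dBi


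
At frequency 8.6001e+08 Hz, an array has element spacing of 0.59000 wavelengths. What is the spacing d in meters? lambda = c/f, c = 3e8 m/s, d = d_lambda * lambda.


lambda = c / f = 3.0000e+08 / 8.6001e+08 = 0.3488332 m
d = 0.59000 * 0.3488332 = 0.2058 m

0.2058 m


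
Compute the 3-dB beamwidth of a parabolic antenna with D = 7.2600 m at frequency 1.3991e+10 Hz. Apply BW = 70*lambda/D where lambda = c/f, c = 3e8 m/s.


lambda = c / f = 3.0000e+08 / 1.3991e+10 = 0.02144236 m
BW = 70 * 0.02144236 / 7.2600 = 0.2067 deg

0.2067 deg


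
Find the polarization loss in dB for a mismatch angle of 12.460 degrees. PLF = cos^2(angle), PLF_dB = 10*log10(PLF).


PLF_linear = cos^2(12.460 deg) = 0.9534485
PLF_dB = 10 * log10(0.9534485) = -0.2070 dB

-0.2070 dB


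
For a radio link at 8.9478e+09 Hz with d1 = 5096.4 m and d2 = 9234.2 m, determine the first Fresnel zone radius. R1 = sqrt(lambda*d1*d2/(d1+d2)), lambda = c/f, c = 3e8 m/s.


lambda = c / f = 3.0000e+08 / 8.9478e+09 = 0.03352779 m
R1 = sqrt(0.03352779 * 5096.4 * 9234.2 / (5096.4 + 9234.2)) = 10.49 m

10.49 m


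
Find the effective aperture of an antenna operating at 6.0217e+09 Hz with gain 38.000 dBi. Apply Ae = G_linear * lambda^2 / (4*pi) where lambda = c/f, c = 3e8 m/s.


lambda = c / f = 3.0000e+08 / 6.0217e+09 = 0.04981982 m
G_linear = 10^(38.000/10) = 6309.573
Ae = G_linear * lambda^2 / (4*pi) = 6309.573 * 0.04981982^2 / (4*pi) = 1.246 m^2

1.246 m^2


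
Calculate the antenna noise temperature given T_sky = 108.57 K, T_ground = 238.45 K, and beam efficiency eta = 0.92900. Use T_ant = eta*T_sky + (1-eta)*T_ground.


T_ant = 0.92900 * 108.57 + (1 - 0.92900) * 238.45 = 117.8 K

117.8 K


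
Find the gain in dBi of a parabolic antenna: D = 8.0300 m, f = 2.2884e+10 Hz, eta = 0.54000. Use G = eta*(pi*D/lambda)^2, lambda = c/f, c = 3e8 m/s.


lambda = c / f = 3.0000e+08 / 2.2884e+10 = 0.01310960 m
G_linear = 0.54000 * (pi * 8.0300 / 0.01310960)^2 = 1.999612e+06
G_dBi = 10 * log10(1.999612e+06) = 63.01 dBi

63.01 dBi


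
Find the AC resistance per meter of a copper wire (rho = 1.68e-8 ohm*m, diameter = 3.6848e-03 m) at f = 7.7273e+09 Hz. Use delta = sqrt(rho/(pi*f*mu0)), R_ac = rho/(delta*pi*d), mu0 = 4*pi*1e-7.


delta = sqrt(1.68e-8 / (pi * 7.7273e+09 * 4*pi*1e-7)) = 7.420974e-07 m
R_ac = 1.68e-8 / (7.420974e-07 * pi * 3.6848e-03) = 1.956 ohm/m

1.956 ohm/m


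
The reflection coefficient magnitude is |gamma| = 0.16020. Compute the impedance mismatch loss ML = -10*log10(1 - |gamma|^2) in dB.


ML = -10 * log10(1 - 0.16020^2) = -10 * log10(0.97433596) = 0.1129 dB

0.1129 dB


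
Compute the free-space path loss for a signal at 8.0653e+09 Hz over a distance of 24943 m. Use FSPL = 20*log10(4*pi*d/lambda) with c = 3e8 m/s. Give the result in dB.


lambda = c / f = 3.0000e+08 / 8.0653e+09 = 0.03719638 m
FSPL = 20 * log10(4*pi*24943/0.03719638) = 138.5 dB

138.5 dB


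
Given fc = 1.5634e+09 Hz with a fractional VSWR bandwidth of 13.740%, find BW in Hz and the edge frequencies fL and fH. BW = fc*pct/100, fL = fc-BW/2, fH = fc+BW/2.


BW = 1.5634e+09 * 13.740/100 = 2.148112e+08 Hz
fL = 1.5634e+09 - 2.148112e+08/2 = 1.456e+09 Hz
fH = 1.5634e+09 + 2.148112e+08/2 = 1.671e+09 Hz

BW=2.148e+08 Hz, fL=1.456e+09 Hz, fH=1.671e+09 Hz


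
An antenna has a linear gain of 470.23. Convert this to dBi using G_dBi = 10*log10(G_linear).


G_dBi = 10 * log10(470.23) = 26.72 dBi

26.72 dBi


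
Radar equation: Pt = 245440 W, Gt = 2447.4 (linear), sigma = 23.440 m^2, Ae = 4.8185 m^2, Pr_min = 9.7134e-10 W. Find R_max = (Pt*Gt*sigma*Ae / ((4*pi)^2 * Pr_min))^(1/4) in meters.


R^4 = 245440*2447.4*23.440*4.8185 / ((4*pi)^2 * 9.7134e-10) = 4.423120e+17
R_max = 4.423120e+17^0.25 = 25789 m

25789 m


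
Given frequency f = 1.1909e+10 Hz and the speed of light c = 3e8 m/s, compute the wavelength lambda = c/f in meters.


lambda = c / f = 3.0000e+08 / 1.1909e+10 = 0.02519 m

0.02519 m


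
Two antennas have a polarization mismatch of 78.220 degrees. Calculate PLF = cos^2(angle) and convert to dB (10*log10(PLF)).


PLF_linear = cos^2(78.220 deg) = 0.04167900
PLF_dB = 10 * log10(0.04167900) = -13.80 dB

-13.80 dB


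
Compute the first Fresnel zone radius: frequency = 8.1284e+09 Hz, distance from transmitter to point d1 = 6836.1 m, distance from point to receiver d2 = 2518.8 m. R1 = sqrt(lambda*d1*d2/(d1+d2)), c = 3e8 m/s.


lambda = c / f = 3.0000e+08 / 8.1284e+09 = 0.03690763 m
R1 = sqrt(0.03690763 * 6836.1 * 2518.8 / (6836.1 + 2518.8)) = 8.242 m

8.242 m


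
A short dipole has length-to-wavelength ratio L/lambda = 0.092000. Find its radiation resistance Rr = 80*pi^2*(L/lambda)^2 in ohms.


Rr = 80 * pi^2 * (0.092000)^2 = 80 * 9.869604 * 8.464000e-03 = 6.683 ohm

6.683 ohm


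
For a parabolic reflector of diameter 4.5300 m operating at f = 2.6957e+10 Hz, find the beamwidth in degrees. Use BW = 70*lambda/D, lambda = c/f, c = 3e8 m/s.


lambda = c / f = 3.0000e+08 / 2.6957e+10 = 0.01112883 m
BW = 70 * 0.01112883 / 4.5300 = 0.1720 deg

0.1720 deg


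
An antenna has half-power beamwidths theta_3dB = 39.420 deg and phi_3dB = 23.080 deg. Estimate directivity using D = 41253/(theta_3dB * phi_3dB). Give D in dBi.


D_linear = 41253 / (39.420 * 23.080) = 45.34225
D_dBi = 10 * log10(45.34225) = 16.57 dBi

16.57 dBi


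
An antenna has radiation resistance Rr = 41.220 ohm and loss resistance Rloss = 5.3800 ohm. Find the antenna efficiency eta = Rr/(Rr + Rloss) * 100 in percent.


eta = 41.220 / (41.220 + 5.3800) * 100 = 88.45%

88.45%


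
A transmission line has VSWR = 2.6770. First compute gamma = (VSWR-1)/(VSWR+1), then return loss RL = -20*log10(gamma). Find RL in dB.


gamma = (2.6770 - 1) / (2.6770 + 1) = 0.4560783
RL = -20 * log10(0.4560783) = 6.819 dB

6.819 dB


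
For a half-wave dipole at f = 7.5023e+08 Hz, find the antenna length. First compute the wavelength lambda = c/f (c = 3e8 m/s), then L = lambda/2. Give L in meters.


lambda = c / f = 3.0000e+08 / 7.5023e+08 = 0.3998774 m
L = lambda / 2 = 0.3998774 / 2 = 0.1999 m

0.1999 m


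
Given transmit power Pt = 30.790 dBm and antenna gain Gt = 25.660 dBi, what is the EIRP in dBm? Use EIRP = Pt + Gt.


EIRP = Pt + Gt = 30.790 + 25.660 = 56.45 dBm

56.45 dBm


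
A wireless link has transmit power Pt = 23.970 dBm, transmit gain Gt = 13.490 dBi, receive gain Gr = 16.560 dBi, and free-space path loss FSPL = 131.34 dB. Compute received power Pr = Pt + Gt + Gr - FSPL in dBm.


Pr = 23.970 + 13.490 + 16.560 - 131.34 = -77.32 dBm

-77.32 dBm


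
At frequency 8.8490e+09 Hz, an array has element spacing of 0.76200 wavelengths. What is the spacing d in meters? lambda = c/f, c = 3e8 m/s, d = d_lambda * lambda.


lambda = c / f = 3.0000e+08 / 8.8490e+09 = 0.03390214 m
d = 0.76200 * 0.03390214 = 0.02583 m

0.02583 m


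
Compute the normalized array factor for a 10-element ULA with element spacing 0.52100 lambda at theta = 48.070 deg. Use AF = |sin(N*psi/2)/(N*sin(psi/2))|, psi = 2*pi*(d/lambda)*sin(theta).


psi = 2*pi*0.52100*sin(48.070 deg) = 2.435388 rad
AF = |sin(10*2.435388/2) / (10*sin(2.435388/2))| = 0.04046

0.04046


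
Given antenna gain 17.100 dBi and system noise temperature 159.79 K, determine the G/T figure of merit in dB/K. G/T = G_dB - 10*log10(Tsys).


G/T = 17.100 - 10*log10(159.79) = 17.100 - 22.03550 = -4.935 dB/K

-4.935 dB/K


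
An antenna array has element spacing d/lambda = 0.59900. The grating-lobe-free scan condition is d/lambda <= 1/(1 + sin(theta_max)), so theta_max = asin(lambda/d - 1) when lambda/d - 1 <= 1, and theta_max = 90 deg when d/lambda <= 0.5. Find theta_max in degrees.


lambda/d - 1 = 1/0.59900 - 1 = 0.6694491
theta_max = asin(0.6694491) = 42.02 deg

42.02 deg


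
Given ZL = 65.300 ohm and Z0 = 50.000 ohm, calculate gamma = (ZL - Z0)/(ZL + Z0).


gamma = (65.300 - 50.000) / (65.300 + 50.000) = 0.1327

0.1327


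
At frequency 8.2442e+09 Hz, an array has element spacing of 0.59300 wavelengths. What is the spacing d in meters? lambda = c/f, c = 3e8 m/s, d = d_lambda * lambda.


lambda = c / f = 3.0000e+08 / 8.2442e+09 = 0.03638922 m
d = 0.59300 * 0.03638922 = 0.02158 m

0.02158 m


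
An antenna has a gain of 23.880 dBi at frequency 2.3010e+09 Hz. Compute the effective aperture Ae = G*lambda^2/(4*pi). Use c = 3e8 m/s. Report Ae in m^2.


lambda = c / f = 3.0000e+08 / 2.3010e+09 = 0.1303781 m
G_linear = 10^(23.880/10) = 244.3431
Ae = G_linear * lambda^2 / (4*pi) = 244.3431 * 0.1303781^2 / (4*pi) = 0.3305 m^2

0.3305 m^2


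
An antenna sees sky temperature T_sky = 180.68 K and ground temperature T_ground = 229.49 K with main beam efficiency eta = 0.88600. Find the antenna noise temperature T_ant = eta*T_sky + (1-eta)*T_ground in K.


T_ant = 0.88600 * 180.68 + (1 - 0.88600) * 229.49 = 186.2 K

186.2 K


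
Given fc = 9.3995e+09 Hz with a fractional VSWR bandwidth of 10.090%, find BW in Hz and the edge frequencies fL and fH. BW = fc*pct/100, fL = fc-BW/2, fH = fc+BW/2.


BW = 9.3995e+09 * 10.090/100 = 9.484096e+08 Hz
fL = 9.3995e+09 - 9.484096e+08/2 = 8.925e+09 Hz
fH = 9.3995e+09 + 9.484096e+08/2 = 9.874e+09 Hz

BW=9.484e+08 Hz, fL=8.925e+09 Hz, fH=9.874e+09 Hz


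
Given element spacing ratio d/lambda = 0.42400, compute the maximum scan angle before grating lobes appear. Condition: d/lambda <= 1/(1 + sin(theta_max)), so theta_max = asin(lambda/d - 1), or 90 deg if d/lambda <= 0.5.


lambda/d - 1 = 1/0.42400 - 1 = 1.358491 >= 1
d/lambda <= 0.5, so the array can scan to endfire without grating lobes: theta_max = 90 deg

90 deg


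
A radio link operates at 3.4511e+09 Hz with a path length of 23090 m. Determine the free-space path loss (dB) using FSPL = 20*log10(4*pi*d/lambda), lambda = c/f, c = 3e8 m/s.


lambda = c / f = 3.0000e+08 / 3.4511e+09 = 0.08692881 m
FSPL = 20 * log10(4*pi*23090/0.08692881) = 130.5 dB

130.5 dB


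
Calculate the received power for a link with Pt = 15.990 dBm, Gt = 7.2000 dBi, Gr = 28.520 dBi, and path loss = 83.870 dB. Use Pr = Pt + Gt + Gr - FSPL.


Pr = 15.990 + 7.2000 + 28.520 - 83.870 = -32.16 dBm

-32.16 dBm


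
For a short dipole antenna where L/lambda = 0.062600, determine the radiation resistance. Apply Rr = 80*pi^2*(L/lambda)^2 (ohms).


Rr = 80 * pi^2 * (0.062600)^2 = 80 * 9.869604 * 3.918760e-03 = 3.094 ohm

3.094 ohm


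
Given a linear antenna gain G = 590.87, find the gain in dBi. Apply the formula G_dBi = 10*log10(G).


G_dBi = 10 * log10(590.87) = 27.71 dBi

27.71 dBi


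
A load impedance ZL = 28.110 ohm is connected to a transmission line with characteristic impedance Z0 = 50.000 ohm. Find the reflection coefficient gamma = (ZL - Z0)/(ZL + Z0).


gamma = (28.110 - 50.000) / (28.110 + 50.000) = -0.2802

-0.2802


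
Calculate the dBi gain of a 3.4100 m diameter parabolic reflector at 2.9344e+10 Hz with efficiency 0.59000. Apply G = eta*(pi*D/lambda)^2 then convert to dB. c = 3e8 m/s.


lambda = c / f = 3.0000e+08 / 2.9344e+10 = 0.01022356 m
G_linear = 0.59000 * (pi * 3.4100 / 0.01022356)^2 = 647822.8
G_dBi = 10 * log10(647822.8) = 58.11 dBi

58.11 dBi


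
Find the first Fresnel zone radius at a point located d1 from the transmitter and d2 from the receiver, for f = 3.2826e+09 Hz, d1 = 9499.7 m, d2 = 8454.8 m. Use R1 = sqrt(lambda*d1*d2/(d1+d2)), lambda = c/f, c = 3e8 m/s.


lambda = c / f = 3.0000e+08 / 3.2826e+09 = 0.09139097 m
R1 = sqrt(0.09139097 * 9499.7 * 8454.8 / (9499.7 + 8454.8)) = 20.22 m

20.22 m


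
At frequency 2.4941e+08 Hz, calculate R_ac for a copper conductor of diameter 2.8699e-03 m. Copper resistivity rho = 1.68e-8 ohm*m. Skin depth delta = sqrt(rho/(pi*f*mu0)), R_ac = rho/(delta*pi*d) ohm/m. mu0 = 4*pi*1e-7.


delta = sqrt(1.68e-8 / (pi * 2.4941e+08 * 4*pi*1e-7)) = 4.130645e-06 m
R_ac = 1.68e-8 / (4.130645e-06 * pi * 2.8699e-03) = 0.4511 ohm/m

0.4511 ohm/m


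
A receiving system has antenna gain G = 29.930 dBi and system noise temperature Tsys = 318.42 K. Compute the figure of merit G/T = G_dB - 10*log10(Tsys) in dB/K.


G/T = 29.930 - 10*log10(318.42) = 29.930 - 25.03000 = 4.900 dB/K

4.900 dB/K


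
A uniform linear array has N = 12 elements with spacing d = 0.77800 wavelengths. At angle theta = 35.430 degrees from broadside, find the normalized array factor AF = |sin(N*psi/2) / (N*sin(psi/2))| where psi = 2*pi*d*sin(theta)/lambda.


psi = 2*pi*0.77800*sin(35.430 deg) = 2.833797 rad
AF = |sin(12*2.833797/2) / (12*sin(2.833797/2))| = 0.08114

0.08114


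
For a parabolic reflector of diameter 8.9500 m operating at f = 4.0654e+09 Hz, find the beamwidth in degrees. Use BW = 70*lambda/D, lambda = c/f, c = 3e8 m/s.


lambda = c / f = 3.0000e+08 / 4.0654e+09 = 0.07379348 m
BW = 70 * 0.07379348 / 8.9500 = 0.5772 deg

0.5772 deg


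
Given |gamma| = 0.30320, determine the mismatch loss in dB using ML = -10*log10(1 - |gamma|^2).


ML = -10 * log10(1 - 0.30320^2) = -10 * log10(0.90806976) = 0.4188 dB

0.4188 dB


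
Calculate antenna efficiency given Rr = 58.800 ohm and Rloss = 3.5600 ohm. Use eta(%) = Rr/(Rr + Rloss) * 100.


eta = 58.800 / (58.800 + 3.5600) * 100 = 94.29%

94.29%


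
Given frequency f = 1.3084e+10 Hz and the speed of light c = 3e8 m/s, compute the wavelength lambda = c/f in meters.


lambda = c / f = 3.0000e+08 / 1.3084e+10 = 0.02293 m

0.02293 m


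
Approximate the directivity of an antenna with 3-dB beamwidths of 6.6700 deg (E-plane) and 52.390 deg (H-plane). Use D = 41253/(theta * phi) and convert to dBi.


D_linear = 41253 / (6.6700 * 52.390) = 118.0542
D_dBi = 10 * log10(118.0542) = 20.72 dBi

20.72 dBi


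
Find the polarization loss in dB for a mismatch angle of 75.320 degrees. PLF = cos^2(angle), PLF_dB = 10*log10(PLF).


PLF_linear = cos^2(75.320 deg) = 0.06422184
PLF_dB = 10 * log10(0.06422184) = -11.92 dB

-11.92 dB


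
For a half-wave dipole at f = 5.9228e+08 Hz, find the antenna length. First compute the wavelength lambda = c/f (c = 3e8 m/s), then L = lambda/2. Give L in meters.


lambda = c / f = 3.0000e+08 / 5.9228e+08 = 0.5065172 m
L = lambda / 2 = 0.5065172 / 2 = 0.2533 m

0.2533 m


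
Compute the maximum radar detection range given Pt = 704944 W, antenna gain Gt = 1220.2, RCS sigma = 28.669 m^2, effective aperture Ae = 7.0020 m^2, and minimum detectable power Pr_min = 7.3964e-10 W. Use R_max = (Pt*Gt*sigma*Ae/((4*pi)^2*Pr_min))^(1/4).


R^4 = 704944*1220.2*28.669*7.0020 / ((4*pi)^2 * 7.3964e-10) = 1.478360e+18
R_max = 1.478360e+18^0.25 = 34869 m

34869 m


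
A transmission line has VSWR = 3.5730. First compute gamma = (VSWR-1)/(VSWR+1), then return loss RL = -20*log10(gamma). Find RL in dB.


gamma = (3.5730 - 1) / (3.5730 + 1) = 0.5626503
RL = -20 * log10(0.5626503) = 4.995 dB

4.995 dB


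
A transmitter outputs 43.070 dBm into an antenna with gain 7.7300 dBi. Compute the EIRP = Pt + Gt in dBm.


EIRP = Pt + Gt = 43.070 + 7.7300 = 50.80 dBm

50.80 dBm


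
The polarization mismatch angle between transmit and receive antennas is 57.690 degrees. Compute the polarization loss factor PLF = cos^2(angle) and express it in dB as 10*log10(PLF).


PLF_linear = cos^2(57.690 deg) = 0.2856901
PLF_dB = 10 * log10(0.2856901) = -5.441 dB

-5.441 dB


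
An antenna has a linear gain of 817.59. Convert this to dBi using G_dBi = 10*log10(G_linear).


G_dBi = 10 * log10(817.59) = 29.13 dBi

29.13 dBi


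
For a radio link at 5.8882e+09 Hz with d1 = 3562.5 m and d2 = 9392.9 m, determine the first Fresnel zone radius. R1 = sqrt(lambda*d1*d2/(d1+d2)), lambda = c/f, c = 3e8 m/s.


lambda = c / f = 3.0000e+08 / 5.8882e+09 = 0.05094936 m
R1 = sqrt(0.05094936 * 3562.5 * 9392.9 / (3562.5 + 9392.9)) = 11.47 m

11.47 m


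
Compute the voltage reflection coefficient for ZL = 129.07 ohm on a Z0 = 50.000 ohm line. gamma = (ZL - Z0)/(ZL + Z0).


gamma = (129.07 - 50.000) / (129.07 + 50.000) = 0.4416

0.4416


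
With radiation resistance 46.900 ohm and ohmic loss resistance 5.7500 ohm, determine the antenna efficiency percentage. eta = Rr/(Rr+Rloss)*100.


eta = 46.900 / (46.900 + 5.7500) * 100 = 89.08%

89.08%


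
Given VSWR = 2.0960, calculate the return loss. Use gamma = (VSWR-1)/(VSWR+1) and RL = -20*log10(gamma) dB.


gamma = (2.0960 - 1) / (2.0960 + 1) = 0.3540052
RL = -20 * log10(0.3540052) = 9.020 dB

9.020 dB


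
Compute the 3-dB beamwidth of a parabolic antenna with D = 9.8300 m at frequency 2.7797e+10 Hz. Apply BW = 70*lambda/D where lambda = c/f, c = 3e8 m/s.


lambda = c / f = 3.0000e+08 / 2.7797e+10 = 0.01079253 m
BW = 70 * 0.01079253 / 9.8300 = 0.07685 deg

0.07685 deg


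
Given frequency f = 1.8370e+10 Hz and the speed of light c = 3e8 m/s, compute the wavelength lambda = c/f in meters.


lambda = c / f = 3.0000e+08 / 1.8370e+10 = 0.01633 m

0.01633 m


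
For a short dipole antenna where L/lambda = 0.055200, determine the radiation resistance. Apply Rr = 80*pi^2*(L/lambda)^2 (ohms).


Rr = 80 * pi^2 * (0.055200)^2 = 80 * 9.869604 * 3.047040e-03 = 2.406 ohm

2.406 ohm


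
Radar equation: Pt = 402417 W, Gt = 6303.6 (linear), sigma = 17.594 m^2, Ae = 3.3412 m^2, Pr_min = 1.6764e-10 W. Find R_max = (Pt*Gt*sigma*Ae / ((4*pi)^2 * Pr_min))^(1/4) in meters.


R^4 = 402417*6303.6*17.594*3.3412 / ((4*pi)^2 * 1.6764e-10) = 5.632934e+18
R_max = 5.632934e+18^0.25 = 48717 m

48717 m


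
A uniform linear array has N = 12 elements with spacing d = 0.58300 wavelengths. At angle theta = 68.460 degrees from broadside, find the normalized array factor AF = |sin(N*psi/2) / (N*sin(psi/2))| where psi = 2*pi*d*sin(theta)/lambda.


psi = 2*pi*0.58300*sin(68.460 deg) = 3.407272 rad
AF = |sin(12*3.407272/2) / (12*sin(3.407272/2))| = 0.08405

0.08405


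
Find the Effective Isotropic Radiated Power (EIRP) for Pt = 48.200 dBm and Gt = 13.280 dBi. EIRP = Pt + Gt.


EIRP = Pt + Gt = 48.200 + 13.280 = 61.48 dBm

61.48 dBm


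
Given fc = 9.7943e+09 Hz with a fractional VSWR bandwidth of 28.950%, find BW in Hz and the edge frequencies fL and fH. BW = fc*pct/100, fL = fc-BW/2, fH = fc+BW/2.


BW = 9.7943e+09 * 28.950/100 = 2.835450e+09 Hz
fL = 9.7943e+09 - 2.835450e+09/2 = 8.377e+09 Hz
fH = 9.7943e+09 + 2.835450e+09/2 = 1.121e+10 Hz

BW=2.835e+09 Hz, fL=8.377e+09 Hz, fH=1.121e+10 Hz


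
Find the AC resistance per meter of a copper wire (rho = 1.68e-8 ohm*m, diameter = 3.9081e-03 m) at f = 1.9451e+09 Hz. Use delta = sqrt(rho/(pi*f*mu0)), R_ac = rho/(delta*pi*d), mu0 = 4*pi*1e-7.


delta = sqrt(1.68e-8 / (pi * 1.9451e+09 * 4*pi*1e-7)) = 1.479121e-06 m
R_ac = 1.68e-8 / (1.479121e-06 * pi * 3.9081e-03) = 0.9251 ohm/m

0.9251 ohm/m


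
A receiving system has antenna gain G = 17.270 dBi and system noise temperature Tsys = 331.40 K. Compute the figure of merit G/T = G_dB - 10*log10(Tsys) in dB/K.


G/T = 17.270 - 10*log10(331.40) = 17.270 - 25.20353 = -7.934 dB/K

-7.934 dB/K


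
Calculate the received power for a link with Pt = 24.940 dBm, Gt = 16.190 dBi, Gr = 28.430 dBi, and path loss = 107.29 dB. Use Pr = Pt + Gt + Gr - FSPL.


Pr = 24.940 + 16.190 + 28.430 - 107.29 = -37.73 dBm

-37.73 dBm


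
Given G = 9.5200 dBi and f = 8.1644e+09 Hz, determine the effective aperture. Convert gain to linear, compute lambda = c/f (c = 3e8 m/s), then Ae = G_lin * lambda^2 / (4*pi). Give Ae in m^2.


lambda = c / f = 3.0000e+08 / 8.1644e+09 = 0.03674489 m
G_linear = 10^(9.5200/10) = 8.953648
Ae = G_linear * lambda^2 / (4*pi) = 8.953648 * 0.03674489^2 / (4*pi) = 9.620e-04 m^2

9.620e-04 m^2


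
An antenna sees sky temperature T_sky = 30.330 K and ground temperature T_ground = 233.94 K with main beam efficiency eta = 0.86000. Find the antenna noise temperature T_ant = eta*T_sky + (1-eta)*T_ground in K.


T_ant = 0.86000 * 30.330 + (1 - 0.86000) * 233.94 = 58.84 K

58.84 K


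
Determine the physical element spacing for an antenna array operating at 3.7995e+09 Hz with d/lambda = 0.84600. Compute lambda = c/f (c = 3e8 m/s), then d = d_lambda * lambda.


lambda = c / f = 3.0000e+08 / 3.7995e+09 = 0.07895776 m
d = 0.84600 * 0.07895776 = 0.06680 m

0.06680 m


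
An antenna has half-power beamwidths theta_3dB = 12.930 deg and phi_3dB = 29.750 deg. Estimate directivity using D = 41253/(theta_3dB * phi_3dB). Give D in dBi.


D_linear = 41253 / (12.930 * 29.750) = 107.2433
D_dBi = 10 * log10(107.2433) = 20.30 dBi

20.30 dBi


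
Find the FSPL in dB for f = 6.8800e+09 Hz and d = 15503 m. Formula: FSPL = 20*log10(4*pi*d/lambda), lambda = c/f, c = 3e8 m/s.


lambda = c / f = 3.0000e+08 / 6.8800e+09 = 0.04360465 m
FSPL = 20 * log10(4*pi*15503/0.04360465) = 133.0 dB

133.0 dB


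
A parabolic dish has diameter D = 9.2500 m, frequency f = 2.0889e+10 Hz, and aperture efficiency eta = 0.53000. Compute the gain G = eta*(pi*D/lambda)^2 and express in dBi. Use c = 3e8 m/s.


lambda = c / f = 3.0000e+08 / 2.0889e+10 = 0.01436163 m
G_linear = 0.53000 * (pi * 9.2500 / 0.01436163)^2 = 2.169959e+06
G_dBi = 10 * log10(2.169959e+06) = 63.36 dBi

63.36 dBi


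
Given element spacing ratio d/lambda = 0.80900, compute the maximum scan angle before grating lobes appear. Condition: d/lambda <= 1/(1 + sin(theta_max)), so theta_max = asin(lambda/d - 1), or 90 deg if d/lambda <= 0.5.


lambda/d - 1 = 1/0.80900 - 1 = 0.2360939
theta_max = asin(0.2360939) = 13.66 deg

13.66 deg


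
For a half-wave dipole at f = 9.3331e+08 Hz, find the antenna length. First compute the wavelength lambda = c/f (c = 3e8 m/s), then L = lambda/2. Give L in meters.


lambda = c / f = 3.0000e+08 / 9.3331e+08 = 0.3214366 m
L = lambda / 2 = 0.3214366 / 2 = 0.1607 m

0.1607 m


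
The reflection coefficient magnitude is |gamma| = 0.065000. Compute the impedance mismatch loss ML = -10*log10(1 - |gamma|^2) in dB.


ML = -10 * log10(1 - 0.065000^2) = -10 * log10(0.995775) = 0.01839 dB

0.01839 dB


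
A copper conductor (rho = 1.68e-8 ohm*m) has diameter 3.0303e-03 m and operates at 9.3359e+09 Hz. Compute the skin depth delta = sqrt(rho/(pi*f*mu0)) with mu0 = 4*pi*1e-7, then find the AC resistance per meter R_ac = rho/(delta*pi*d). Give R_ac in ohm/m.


delta = sqrt(1.68e-8 / (pi * 9.3359e+09 * 4*pi*1e-7)) = 6.751444e-07 m
R_ac = 1.68e-8 / (6.751444e-07 * pi * 3.0303e-03) = 2.614 ohm/m

2.614 ohm/m


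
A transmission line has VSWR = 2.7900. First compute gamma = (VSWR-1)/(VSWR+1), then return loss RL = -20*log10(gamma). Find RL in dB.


gamma = (2.7900 - 1) / (2.7900 + 1) = 0.4722955
RL = -20 * log10(0.4722955) = 6.516 dB

6.516 dB


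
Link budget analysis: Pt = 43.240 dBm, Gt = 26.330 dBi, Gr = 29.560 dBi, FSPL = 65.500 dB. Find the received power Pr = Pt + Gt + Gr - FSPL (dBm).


Pr = 43.240 + 26.330 + 29.560 - 65.500 = 33.63 dBm

33.63 dBm


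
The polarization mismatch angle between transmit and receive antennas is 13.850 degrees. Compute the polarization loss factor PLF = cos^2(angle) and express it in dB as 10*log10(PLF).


PLF_linear = cos^2(13.850 deg) = 0.9426968
PLF_dB = 10 * log10(0.9426968) = -0.2563 dB

-0.2563 dB


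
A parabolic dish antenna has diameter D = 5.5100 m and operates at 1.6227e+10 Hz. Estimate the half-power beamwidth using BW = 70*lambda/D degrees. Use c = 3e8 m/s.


lambda = c / f = 3.0000e+08 / 1.6227e+10 = 0.01848771 m
BW = 70 * 0.01848771 / 5.5100 = 0.2349 deg

0.2349 deg


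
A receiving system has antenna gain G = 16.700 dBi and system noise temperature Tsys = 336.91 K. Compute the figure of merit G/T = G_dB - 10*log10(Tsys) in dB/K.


G/T = 16.700 - 10*log10(336.91) = 16.700 - 25.27514 = -8.575 dB/K

-8.575 dB/K


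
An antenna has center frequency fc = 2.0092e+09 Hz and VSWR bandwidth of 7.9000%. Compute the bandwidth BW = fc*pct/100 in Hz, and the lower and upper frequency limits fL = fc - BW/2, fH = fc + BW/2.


BW = 2.0092e+09 * 7.9000/100 = 1.587268e+08 Hz
fL = 2.0092e+09 - 1.587268e+08/2 = 1.930e+09 Hz
fH = 2.0092e+09 + 1.587268e+08/2 = 2.089e+09 Hz

BW=1.587e+08 Hz, fL=1.930e+09 Hz, fH=2.089e+09 Hz


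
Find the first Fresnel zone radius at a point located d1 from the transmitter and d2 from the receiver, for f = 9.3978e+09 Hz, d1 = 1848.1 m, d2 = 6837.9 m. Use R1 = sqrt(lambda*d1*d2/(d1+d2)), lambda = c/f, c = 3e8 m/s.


lambda = c / f = 3.0000e+08 / 9.3978e+09 = 0.03192236 m
R1 = sqrt(0.03192236 * 1848.1 * 6837.9 / (1848.1 + 6837.9)) = 6.815 m

6.815 m


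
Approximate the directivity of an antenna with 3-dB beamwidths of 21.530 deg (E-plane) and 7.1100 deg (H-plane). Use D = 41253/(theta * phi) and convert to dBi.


D_linear = 41253 / (21.530 * 7.1100) = 269.4895
D_dBi = 10 * log10(269.4895) = 24.31 dBi

24.31 dBi


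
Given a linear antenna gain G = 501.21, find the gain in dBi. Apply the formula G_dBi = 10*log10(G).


G_dBi = 10 * log10(501.21) = 27.00 dBi

27.00 dBi


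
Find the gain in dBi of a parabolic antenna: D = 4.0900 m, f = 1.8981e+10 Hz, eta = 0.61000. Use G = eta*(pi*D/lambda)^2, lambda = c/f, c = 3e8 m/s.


lambda = c / f = 3.0000e+08 / 1.8981e+10 = 0.01580528 m
G_linear = 0.61000 * (pi * 4.0900 / 0.01580528)^2 = 403154.8
G_dBi = 10 * log10(403154.8) = 56.05 dBi

56.05 dBi


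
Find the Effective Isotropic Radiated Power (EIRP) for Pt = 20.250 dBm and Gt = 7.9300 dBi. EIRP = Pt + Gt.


EIRP = Pt + Gt = 20.250 + 7.9300 = 28.18 dBm

28.18 dBm


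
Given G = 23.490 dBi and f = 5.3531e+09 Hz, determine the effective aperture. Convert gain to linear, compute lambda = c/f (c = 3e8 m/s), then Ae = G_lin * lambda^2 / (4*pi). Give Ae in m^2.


lambda = c / f = 3.0000e+08 / 5.3531e+09 = 0.05604229 m
G_linear = 10^(23.490/10) = 223.3572
Ae = G_linear * lambda^2 / (4*pi) = 223.3572 * 0.05604229^2 / (4*pi) = 0.05582 m^2

0.05582 m^2


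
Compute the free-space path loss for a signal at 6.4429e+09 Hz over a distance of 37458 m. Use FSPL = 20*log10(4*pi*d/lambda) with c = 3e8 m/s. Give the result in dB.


lambda = c / f = 3.0000e+08 / 6.4429e+09 = 0.04656288 m
FSPL = 20 * log10(4*pi*37458/0.04656288) = 140.1 dB

140.1 dB


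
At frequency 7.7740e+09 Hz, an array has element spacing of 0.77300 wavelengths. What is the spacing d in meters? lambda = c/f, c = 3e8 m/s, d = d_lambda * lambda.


lambda = c / f = 3.0000e+08 / 7.7740e+09 = 0.03859017 m
d = 0.77300 * 0.03859017 = 0.02983 m

0.02983 m


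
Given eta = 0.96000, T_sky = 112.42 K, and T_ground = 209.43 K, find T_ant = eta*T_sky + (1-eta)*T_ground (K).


T_ant = 0.96000 * 112.42 + (1 - 0.96000) * 209.43 = 116.3 K

116.3 K


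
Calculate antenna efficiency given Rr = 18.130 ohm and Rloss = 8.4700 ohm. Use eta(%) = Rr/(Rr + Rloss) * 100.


eta = 18.130 / (18.130 + 8.4700) * 100 = 68.16%

68.16%


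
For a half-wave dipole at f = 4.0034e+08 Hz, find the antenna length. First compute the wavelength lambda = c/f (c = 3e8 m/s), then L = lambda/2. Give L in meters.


lambda = c / f = 3.0000e+08 / 4.0034e+08 = 0.7493630 m
L = lambda / 2 = 0.7493630 / 2 = 0.3747 m

0.3747 m


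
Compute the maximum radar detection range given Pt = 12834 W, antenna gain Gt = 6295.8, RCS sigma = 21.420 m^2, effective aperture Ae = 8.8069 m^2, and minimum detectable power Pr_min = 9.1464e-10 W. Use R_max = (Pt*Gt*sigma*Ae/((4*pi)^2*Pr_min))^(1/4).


R^4 = 12834*6295.8*21.420*8.8069 / ((4*pi)^2 * 9.1464e-10) = 1.055323e+17
R_max = 1.055323e+17^0.25 = 18024 m

18024 m


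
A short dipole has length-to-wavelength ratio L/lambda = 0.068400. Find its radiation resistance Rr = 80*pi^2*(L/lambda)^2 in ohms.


Rr = 80 * pi^2 * (0.068400)^2 = 80 * 9.869604 * 4.678560e-03 = 3.694 ohm

3.694 ohm
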